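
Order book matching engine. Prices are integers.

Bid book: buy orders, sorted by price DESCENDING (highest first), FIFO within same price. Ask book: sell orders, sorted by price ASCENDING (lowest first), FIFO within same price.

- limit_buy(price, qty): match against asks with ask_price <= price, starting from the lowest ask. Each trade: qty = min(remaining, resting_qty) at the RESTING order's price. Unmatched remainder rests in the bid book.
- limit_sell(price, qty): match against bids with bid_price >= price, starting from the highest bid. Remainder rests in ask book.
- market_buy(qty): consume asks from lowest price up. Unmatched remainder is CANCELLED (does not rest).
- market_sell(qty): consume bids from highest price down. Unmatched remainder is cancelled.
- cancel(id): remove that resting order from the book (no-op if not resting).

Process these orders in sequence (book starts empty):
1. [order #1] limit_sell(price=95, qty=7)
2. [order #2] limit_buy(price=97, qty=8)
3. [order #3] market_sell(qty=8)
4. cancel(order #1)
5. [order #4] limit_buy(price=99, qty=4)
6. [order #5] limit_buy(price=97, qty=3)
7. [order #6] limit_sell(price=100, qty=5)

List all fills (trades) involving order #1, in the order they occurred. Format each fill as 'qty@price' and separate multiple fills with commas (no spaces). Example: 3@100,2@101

After op 1 [order #1] limit_sell(price=95, qty=7): fills=none; bids=[-] asks=[#1:7@95]
After op 2 [order #2] limit_buy(price=97, qty=8): fills=#2x#1:7@95; bids=[#2:1@97] asks=[-]
After op 3 [order #3] market_sell(qty=8): fills=#2x#3:1@97; bids=[-] asks=[-]
After op 4 cancel(order #1): fills=none; bids=[-] asks=[-]
After op 5 [order #4] limit_buy(price=99, qty=4): fills=none; bids=[#4:4@99] asks=[-]
After op 6 [order #5] limit_buy(price=97, qty=3): fills=none; bids=[#4:4@99 #5:3@97] asks=[-]
After op 7 [order #6] limit_sell(price=100, qty=5): fills=none; bids=[#4:4@99 #5:3@97] asks=[#6:5@100]

Answer: 7@95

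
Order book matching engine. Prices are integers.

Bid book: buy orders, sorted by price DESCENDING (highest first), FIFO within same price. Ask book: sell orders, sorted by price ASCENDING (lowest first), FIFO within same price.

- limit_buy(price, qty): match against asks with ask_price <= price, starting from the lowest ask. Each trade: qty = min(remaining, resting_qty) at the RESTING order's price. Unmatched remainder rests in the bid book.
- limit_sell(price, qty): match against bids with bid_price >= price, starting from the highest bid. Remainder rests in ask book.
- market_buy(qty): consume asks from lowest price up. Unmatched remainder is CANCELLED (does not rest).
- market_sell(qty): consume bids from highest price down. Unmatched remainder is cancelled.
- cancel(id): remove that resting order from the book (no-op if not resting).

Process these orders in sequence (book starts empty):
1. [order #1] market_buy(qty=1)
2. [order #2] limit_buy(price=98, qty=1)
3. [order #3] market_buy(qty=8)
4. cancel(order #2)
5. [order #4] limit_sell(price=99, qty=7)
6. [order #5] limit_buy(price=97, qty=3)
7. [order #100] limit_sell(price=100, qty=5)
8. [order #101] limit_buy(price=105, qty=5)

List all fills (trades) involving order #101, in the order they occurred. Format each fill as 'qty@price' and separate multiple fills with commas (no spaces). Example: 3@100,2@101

Answer: 5@99

Derivation:
After op 1 [order #1] market_buy(qty=1): fills=none; bids=[-] asks=[-]
After op 2 [order #2] limit_buy(price=98, qty=1): fills=none; bids=[#2:1@98] asks=[-]
After op 3 [order #3] market_buy(qty=8): fills=none; bids=[#2:1@98] asks=[-]
After op 4 cancel(order #2): fills=none; bids=[-] asks=[-]
After op 5 [order #4] limit_sell(price=99, qty=7): fills=none; bids=[-] asks=[#4:7@99]
After op 6 [order #5] limit_buy(price=97, qty=3): fills=none; bids=[#5:3@97] asks=[#4:7@99]
After op 7 [order #100] limit_sell(price=100, qty=5): fills=none; bids=[#5:3@97] asks=[#4:7@99 #100:5@100]
After op 8 [order #101] limit_buy(price=105, qty=5): fills=#101x#4:5@99; bids=[#5:3@97] asks=[#4:2@99 #100:5@100]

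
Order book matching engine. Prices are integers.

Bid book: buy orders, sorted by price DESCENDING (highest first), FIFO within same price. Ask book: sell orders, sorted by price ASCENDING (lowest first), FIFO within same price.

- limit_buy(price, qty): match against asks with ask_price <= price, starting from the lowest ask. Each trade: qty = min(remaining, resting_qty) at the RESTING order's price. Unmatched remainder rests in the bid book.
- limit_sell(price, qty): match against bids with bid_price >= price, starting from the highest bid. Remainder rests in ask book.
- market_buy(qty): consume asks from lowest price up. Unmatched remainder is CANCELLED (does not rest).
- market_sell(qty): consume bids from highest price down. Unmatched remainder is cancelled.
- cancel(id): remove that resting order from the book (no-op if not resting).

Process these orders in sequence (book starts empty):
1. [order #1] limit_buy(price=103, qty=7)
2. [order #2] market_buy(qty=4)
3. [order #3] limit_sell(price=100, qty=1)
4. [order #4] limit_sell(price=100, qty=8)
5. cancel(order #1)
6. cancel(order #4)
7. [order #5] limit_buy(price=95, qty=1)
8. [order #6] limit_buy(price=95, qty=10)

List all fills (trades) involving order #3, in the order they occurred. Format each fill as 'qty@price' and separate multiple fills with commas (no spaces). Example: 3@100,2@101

After op 1 [order #1] limit_buy(price=103, qty=7): fills=none; bids=[#1:7@103] asks=[-]
After op 2 [order #2] market_buy(qty=4): fills=none; bids=[#1:7@103] asks=[-]
After op 3 [order #3] limit_sell(price=100, qty=1): fills=#1x#3:1@103; bids=[#1:6@103] asks=[-]
After op 4 [order #4] limit_sell(price=100, qty=8): fills=#1x#4:6@103; bids=[-] asks=[#4:2@100]
After op 5 cancel(order #1): fills=none; bids=[-] asks=[#4:2@100]
After op 6 cancel(order #4): fills=none; bids=[-] asks=[-]
After op 7 [order #5] limit_buy(price=95, qty=1): fills=none; bids=[#5:1@95] asks=[-]
After op 8 [order #6] limit_buy(price=95, qty=10): fills=none; bids=[#5:1@95 #6:10@95] asks=[-]

Answer: 1@103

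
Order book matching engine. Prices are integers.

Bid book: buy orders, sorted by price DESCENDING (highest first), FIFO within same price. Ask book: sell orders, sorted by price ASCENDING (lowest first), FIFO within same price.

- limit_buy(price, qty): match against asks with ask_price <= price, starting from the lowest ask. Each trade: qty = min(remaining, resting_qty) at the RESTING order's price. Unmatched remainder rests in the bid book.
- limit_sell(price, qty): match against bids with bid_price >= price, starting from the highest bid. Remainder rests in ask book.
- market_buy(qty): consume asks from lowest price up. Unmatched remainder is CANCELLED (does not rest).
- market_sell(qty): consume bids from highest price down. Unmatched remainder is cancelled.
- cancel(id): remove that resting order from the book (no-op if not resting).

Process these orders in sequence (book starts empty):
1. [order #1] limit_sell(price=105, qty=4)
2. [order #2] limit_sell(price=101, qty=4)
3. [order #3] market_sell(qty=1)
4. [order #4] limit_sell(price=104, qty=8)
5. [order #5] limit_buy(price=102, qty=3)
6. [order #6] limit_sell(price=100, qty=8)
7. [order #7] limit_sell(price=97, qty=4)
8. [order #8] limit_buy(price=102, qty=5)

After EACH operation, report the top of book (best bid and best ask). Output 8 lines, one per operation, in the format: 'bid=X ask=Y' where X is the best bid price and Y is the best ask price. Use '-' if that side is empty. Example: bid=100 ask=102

After op 1 [order #1] limit_sell(price=105, qty=4): fills=none; bids=[-] asks=[#1:4@105]
After op 2 [order #2] limit_sell(price=101, qty=4): fills=none; bids=[-] asks=[#2:4@101 #1:4@105]
After op 3 [order #3] market_sell(qty=1): fills=none; bids=[-] asks=[#2:4@101 #1:4@105]
After op 4 [order #4] limit_sell(price=104, qty=8): fills=none; bids=[-] asks=[#2:4@101 #4:8@104 #1:4@105]
After op 5 [order #5] limit_buy(price=102, qty=3): fills=#5x#2:3@101; bids=[-] asks=[#2:1@101 #4:8@104 #1:4@105]
After op 6 [order #6] limit_sell(price=100, qty=8): fills=none; bids=[-] asks=[#6:8@100 #2:1@101 #4:8@104 #1:4@105]
After op 7 [order #7] limit_sell(price=97, qty=4): fills=none; bids=[-] asks=[#7:4@97 #6:8@100 #2:1@101 #4:8@104 #1:4@105]
After op 8 [order #8] limit_buy(price=102, qty=5): fills=#8x#7:4@97 #8x#6:1@100; bids=[-] asks=[#6:7@100 #2:1@101 #4:8@104 #1:4@105]

Answer: bid=- ask=105
bid=- ask=101
bid=- ask=101
bid=- ask=101
bid=- ask=101
bid=- ask=100
bid=- ask=97
bid=- ask=100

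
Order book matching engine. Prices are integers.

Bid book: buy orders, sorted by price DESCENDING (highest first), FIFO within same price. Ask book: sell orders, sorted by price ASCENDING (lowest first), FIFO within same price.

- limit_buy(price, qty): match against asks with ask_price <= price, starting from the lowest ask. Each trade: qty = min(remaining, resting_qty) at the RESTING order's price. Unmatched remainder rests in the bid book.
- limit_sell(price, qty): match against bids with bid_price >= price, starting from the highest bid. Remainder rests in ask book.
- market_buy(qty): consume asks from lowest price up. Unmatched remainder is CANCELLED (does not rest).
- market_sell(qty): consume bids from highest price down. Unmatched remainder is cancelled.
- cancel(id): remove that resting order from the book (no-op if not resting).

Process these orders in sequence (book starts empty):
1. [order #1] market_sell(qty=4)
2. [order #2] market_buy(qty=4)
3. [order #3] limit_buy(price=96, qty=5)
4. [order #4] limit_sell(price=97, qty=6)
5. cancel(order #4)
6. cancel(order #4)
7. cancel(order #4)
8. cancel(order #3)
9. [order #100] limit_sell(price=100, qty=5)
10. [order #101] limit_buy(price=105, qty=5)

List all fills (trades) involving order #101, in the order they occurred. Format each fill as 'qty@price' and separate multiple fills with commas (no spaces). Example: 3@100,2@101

Answer: 5@100

Derivation:
After op 1 [order #1] market_sell(qty=4): fills=none; bids=[-] asks=[-]
After op 2 [order #2] market_buy(qty=4): fills=none; bids=[-] asks=[-]
After op 3 [order #3] limit_buy(price=96, qty=5): fills=none; bids=[#3:5@96] asks=[-]
After op 4 [order #4] limit_sell(price=97, qty=6): fills=none; bids=[#3:5@96] asks=[#4:6@97]
After op 5 cancel(order #4): fills=none; bids=[#3:5@96] asks=[-]
After op 6 cancel(order #4): fills=none; bids=[#3:5@96] asks=[-]
After op 7 cancel(order #4): fills=none; bids=[#3:5@96] asks=[-]
After op 8 cancel(order #3): fills=none; bids=[-] asks=[-]
After op 9 [order #100] limit_sell(price=100, qty=5): fills=none; bids=[-] asks=[#100:5@100]
After op 10 [order #101] limit_buy(price=105, qty=5): fills=#101x#100:5@100; bids=[-] asks=[-]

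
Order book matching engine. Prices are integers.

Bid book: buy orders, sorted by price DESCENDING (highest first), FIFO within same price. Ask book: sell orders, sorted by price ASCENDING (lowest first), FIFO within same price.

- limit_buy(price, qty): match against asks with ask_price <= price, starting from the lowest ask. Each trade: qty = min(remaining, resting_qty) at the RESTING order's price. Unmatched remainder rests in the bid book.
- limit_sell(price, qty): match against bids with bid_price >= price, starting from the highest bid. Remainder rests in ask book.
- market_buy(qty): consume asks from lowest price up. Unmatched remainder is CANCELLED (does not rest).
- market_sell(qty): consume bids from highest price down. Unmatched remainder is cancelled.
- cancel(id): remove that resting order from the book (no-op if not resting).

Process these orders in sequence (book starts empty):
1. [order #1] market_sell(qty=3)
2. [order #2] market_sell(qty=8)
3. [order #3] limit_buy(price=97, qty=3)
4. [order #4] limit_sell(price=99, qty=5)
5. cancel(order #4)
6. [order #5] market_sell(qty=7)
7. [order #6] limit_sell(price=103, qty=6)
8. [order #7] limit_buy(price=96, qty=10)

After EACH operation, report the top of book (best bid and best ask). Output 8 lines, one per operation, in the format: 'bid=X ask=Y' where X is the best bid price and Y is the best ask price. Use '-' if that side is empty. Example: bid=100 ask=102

After op 1 [order #1] market_sell(qty=3): fills=none; bids=[-] asks=[-]
After op 2 [order #2] market_sell(qty=8): fills=none; bids=[-] asks=[-]
After op 3 [order #3] limit_buy(price=97, qty=3): fills=none; bids=[#3:3@97] asks=[-]
After op 4 [order #4] limit_sell(price=99, qty=5): fills=none; bids=[#3:3@97] asks=[#4:5@99]
After op 5 cancel(order #4): fills=none; bids=[#3:3@97] asks=[-]
After op 6 [order #5] market_sell(qty=7): fills=#3x#5:3@97; bids=[-] asks=[-]
After op 7 [order #6] limit_sell(price=103, qty=6): fills=none; bids=[-] asks=[#6:6@103]
After op 8 [order #7] limit_buy(price=96, qty=10): fills=none; bids=[#7:10@96] asks=[#6:6@103]

Answer: bid=- ask=-
bid=- ask=-
bid=97 ask=-
bid=97 ask=99
bid=97 ask=-
bid=- ask=-
bid=- ask=103
bid=96 ask=103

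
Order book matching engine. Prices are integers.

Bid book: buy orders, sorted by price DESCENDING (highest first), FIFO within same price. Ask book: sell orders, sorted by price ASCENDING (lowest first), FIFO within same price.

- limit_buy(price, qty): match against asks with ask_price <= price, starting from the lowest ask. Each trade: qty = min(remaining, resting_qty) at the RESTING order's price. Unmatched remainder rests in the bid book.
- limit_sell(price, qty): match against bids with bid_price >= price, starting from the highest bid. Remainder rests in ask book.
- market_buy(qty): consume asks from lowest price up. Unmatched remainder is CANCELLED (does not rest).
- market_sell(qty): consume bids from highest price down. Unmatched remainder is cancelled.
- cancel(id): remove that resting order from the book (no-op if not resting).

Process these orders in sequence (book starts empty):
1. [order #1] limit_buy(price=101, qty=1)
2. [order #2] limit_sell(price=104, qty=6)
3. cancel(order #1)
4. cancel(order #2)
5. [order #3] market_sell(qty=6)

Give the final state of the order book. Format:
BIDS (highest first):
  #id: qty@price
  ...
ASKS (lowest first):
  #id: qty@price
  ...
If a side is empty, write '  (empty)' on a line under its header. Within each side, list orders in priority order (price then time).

After op 1 [order #1] limit_buy(price=101, qty=1): fills=none; bids=[#1:1@101] asks=[-]
After op 2 [order #2] limit_sell(price=104, qty=6): fills=none; bids=[#1:1@101] asks=[#2:6@104]
After op 3 cancel(order #1): fills=none; bids=[-] asks=[#2:6@104]
After op 4 cancel(order #2): fills=none; bids=[-] asks=[-]
After op 5 [order #3] market_sell(qty=6): fills=none; bids=[-] asks=[-]

Answer: BIDS (highest first):
  (empty)
ASKS (lowest first):
  (empty)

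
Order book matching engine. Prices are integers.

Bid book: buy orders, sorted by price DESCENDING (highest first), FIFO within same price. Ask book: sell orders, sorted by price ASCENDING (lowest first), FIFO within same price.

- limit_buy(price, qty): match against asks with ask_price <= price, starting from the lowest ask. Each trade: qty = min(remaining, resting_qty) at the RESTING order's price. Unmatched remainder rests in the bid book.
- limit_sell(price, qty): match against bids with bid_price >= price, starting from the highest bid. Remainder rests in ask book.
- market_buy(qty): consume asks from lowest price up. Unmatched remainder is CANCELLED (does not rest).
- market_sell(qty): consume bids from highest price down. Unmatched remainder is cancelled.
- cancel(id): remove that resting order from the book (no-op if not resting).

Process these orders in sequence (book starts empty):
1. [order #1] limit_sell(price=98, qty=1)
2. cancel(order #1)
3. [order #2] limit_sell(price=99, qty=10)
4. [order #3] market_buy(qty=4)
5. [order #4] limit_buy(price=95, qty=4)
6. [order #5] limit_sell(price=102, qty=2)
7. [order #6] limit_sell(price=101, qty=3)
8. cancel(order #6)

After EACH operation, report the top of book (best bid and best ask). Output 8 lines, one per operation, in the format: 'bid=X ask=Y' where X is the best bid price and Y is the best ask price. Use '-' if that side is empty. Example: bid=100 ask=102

After op 1 [order #1] limit_sell(price=98, qty=1): fills=none; bids=[-] asks=[#1:1@98]
After op 2 cancel(order #1): fills=none; bids=[-] asks=[-]
After op 3 [order #2] limit_sell(price=99, qty=10): fills=none; bids=[-] asks=[#2:10@99]
After op 4 [order #3] market_buy(qty=4): fills=#3x#2:4@99; bids=[-] asks=[#2:6@99]
After op 5 [order #4] limit_buy(price=95, qty=4): fills=none; bids=[#4:4@95] asks=[#2:6@99]
After op 6 [order #5] limit_sell(price=102, qty=2): fills=none; bids=[#4:4@95] asks=[#2:6@99 #5:2@102]
After op 7 [order #6] limit_sell(price=101, qty=3): fills=none; bids=[#4:4@95] asks=[#2:6@99 #6:3@101 #5:2@102]
After op 8 cancel(order #6): fills=none; bids=[#4:4@95] asks=[#2:6@99 #5:2@102]

Answer: bid=- ask=98
bid=- ask=-
bid=- ask=99
bid=- ask=99
bid=95 ask=99
bid=95 ask=99
bid=95 ask=99
bid=95 ask=99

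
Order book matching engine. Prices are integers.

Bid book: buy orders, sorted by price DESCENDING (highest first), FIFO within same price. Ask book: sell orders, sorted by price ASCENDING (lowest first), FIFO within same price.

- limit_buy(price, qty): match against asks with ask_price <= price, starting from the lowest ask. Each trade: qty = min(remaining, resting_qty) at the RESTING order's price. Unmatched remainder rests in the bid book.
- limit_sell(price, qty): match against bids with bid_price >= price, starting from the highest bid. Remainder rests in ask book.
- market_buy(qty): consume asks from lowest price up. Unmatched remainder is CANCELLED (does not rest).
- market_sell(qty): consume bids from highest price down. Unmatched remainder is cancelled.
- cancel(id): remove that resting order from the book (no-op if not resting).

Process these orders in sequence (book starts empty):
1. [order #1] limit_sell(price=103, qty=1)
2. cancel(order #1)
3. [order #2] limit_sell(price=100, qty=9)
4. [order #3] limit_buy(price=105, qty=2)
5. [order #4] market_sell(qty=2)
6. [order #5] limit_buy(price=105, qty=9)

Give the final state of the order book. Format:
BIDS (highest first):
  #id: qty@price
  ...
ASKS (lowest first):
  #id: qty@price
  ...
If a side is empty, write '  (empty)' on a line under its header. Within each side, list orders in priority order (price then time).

After op 1 [order #1] limit_sell(price=103, qty=1): fills=none; bids=[-] asks=[#1:1@103]
After op 2 cancel(order #1): fills=none; bids=[-] asks=[-]
After op 3 [order #2] limit_sell(price=100, qty=9): fills=none; bids=[-] asks=[#2:9@100]
After op 4 [order #3] limit_buy(price=105, qty=2): fills=#3x#2:2@100; bids=[-] asks=[#2:7@100]
After op 5 [order #4] market_sell(qty=2): fills=none; bids=[-] asks=[#2:7@100]
After op 6 [order #5] limit_buy(price=105, qty=9): fills=#5x#2:7@100; bids=[#5:2@105] asks=[-]

Answer: BIDS (highest first):
  #5: 2@105
ASKS (lowest first):
  (empty)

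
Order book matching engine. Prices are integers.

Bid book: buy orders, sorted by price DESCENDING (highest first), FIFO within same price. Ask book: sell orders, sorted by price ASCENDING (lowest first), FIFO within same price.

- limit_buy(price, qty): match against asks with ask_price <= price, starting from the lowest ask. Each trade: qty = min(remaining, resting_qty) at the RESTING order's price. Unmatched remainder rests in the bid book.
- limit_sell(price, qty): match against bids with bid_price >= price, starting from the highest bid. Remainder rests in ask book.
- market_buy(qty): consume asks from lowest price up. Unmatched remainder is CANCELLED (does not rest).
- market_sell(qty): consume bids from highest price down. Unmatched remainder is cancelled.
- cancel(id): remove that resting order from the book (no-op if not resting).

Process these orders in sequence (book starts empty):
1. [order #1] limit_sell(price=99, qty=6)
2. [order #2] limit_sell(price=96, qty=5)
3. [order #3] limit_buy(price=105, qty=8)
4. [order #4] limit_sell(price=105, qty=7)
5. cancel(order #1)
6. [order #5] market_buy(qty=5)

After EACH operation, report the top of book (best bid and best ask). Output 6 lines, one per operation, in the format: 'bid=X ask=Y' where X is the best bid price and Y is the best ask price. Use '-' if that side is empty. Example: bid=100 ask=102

Answer: bid=- ask=99
bid=- ask=96
bid=- ask=99
bid=- ask=99
bid=- ask=105
bid=- ask=105

Derivation:
After op 1 [order #1] limit_sell(price=99, qty=6): fills=none; bids=[-] asks=[#1:6@99]
After op 2 [order #2] limit_sell(price=96, qty=5): fills=none; bids=[-] asks=[#2:5@96 #1:6@99]
After op 3 [order #3] limit_buy(price=105, qty=8): fills=#3x#2:5@96 #3x#1:3@99; bids=[-] asks=[#1:3@99]
After op 4 [order #4] limit_sell(price=105, qty=7): fills=none; bids=[-] asks=[#1:3@99 #4:7@105]
After op 5 cancel(order #1): fills=none; bids=[-] asks=[#4:7@105]
After op 6 [order #5] market_buy(qty=5): fills=#5x#4:5@105; bids=[-] asks=[#4:2@105]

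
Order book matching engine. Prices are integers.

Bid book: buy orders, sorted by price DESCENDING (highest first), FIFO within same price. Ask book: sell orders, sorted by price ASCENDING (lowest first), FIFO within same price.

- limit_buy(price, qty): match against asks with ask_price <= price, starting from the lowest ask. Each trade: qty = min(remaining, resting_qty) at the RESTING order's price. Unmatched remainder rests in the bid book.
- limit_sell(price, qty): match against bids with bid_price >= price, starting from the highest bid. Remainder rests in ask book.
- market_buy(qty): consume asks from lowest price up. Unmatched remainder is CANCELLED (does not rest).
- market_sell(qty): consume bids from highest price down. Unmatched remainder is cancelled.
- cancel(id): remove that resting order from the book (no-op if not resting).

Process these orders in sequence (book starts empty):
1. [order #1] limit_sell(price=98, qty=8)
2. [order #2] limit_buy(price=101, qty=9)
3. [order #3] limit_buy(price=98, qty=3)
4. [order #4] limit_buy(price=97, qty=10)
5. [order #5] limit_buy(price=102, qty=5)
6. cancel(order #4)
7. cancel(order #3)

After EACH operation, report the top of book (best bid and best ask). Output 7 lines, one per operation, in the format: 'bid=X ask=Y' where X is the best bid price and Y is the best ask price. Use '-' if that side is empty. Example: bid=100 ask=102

After op 1 [order #1] limit_sell(price=98, qty=8): fills=none; bids=[-] asks=[#1:8@98]
After op 2 [order #2] limit_buy(price=101, qty=9): fills=#2x#1:8@98; bids=[#2:1@101] asks=[-]
After op 3 [order #3] limit_buy(price=98, qty=3): fills=none; bids=[#2:1@101 #3:3@98] asks=[-]
After op 4 [order #4] limit_buy(price=97, qty=10): fills=none; bids=[#2:1@101 #3:3@98 #4:10@97] asks=[-]
After op 5 [order #5] limit_buy(price=102, qty=5): fills=none; bids=[#5:5@102 #2:1@101 #3:3@98 #4:10@97] asks=[-]
After op 6 cancel(order #4): fills=none; bids=[#5:5@102 #2:1@101 #3:3@98] asks=[-]
After op 7 cancel(order #3): fills=none; bids=[#5:5@102 #2:1@101] asks=[-]

Answer: bid=- ask=98
bid=101 ask=-
bid=101 ask=-
bid=101 ask=-
bid=102 ask=-
bid=102 ask=-
bid=102 ask=-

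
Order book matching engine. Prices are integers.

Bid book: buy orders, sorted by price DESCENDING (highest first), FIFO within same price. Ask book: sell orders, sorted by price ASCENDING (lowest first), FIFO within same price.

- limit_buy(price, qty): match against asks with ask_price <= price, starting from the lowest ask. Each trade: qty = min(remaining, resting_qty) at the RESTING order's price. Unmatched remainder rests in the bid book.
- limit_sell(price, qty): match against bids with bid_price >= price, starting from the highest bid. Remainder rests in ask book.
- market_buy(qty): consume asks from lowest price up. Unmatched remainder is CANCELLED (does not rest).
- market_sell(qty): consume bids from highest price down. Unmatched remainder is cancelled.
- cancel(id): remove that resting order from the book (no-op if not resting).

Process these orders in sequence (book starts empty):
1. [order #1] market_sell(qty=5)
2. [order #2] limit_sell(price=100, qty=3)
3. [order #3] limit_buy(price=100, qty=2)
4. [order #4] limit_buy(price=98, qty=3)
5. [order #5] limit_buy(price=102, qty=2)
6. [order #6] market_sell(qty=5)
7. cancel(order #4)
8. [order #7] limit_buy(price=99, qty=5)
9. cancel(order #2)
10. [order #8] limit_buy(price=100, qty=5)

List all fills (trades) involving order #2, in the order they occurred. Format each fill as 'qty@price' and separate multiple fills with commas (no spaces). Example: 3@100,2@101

Answer: 2@100,1@100

Derivation:
After op 1 [order #1] market_sell(qty=5): fills=none; bids=[-] asks=[-]
After op 2 [order #2] limit_sell(price=100, qty=3): fills=none; bids=[-] asks=[#2:3@100]
After op 3 [order #3] limit_buy(price=100, qty=2): fills=#3x#2:2@100; bids=[-] asks=[#2:1@100]
After op 4 [order #4] limit_buy(price=98, qty=3): fills=none; bids=[#4:3@98] asks=[#2:1@100]
After op 5 [order #5] limit_buy(price=102, qty=2): fills=#5x#2:1@100; bids=[#5:1@102 #4:3@98] asks=[-]
After op 6 [order #6] market_sell(qty=5): fills=#5x#6:1@102 #4x#6:3@98; bids=[-] asks=[-]
After op 7 cancel(order #4): fills=none; bids=[-] asks=[-]
After op 8 [order #7] limit_buy(price=99, qty=5): fills=none; bids=[#7:5@99] asks=[-]
After op 9 cancel(order #2): fills=none; bids=[#7:5@99] asks=[-]
After op 10 [order #8] limit_buy(price=100, qty=5): fills=none; bids=[#8:5@100 #7:5@99] asks=[-]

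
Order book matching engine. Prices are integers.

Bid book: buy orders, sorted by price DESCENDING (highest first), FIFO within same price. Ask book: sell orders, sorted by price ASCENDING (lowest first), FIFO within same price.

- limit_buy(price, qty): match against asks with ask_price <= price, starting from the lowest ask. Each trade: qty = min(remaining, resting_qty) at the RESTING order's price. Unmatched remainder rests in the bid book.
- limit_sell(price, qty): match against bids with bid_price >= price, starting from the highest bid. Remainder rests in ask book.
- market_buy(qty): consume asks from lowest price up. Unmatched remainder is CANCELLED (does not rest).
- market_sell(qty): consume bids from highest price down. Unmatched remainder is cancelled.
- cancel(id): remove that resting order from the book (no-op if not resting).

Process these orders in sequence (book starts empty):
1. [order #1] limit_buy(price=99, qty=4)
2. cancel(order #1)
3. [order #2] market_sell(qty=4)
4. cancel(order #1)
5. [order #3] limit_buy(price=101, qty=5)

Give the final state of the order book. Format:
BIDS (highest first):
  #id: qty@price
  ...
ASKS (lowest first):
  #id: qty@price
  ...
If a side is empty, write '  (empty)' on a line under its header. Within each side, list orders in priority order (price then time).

Answer: BIDS (highest first):
  #3: 5@101
ASKS (lowest first):
  (empty)

Derivation:
After op 1 [order #1] limit_buy(price=99, qty=4): fills=none; bids=[#1:4@99] asks=[-]
After op 2 cancel(order #1): fills=none; bids=[-] asks=[-]
After op 3 [order #2] market_sell(qty=4): fills=none; bids=[-] asks=[-]
After op 4 cancel(order #1): fills=none; bids=[-] asks=[-]
After op 5 [order #3] limit_buy(price=101, qty=5): fills=none; bids=[#3:5@101] asks=[-]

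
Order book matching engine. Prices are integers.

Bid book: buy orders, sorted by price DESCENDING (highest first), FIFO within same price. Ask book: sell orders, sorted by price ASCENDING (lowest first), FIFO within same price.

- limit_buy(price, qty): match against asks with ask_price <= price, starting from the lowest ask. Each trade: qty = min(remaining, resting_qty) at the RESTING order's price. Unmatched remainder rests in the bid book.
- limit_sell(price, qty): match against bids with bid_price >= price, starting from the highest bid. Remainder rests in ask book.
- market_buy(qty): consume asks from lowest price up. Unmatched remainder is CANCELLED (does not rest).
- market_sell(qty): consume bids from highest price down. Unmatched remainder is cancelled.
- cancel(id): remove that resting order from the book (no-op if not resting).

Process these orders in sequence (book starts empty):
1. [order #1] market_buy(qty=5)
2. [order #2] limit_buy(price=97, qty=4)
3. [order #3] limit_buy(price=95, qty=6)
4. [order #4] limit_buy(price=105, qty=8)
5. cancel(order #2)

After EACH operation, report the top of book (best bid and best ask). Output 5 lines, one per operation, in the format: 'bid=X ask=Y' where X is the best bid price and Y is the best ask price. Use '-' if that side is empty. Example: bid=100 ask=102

Answer: bid=- ask=-
bid=97 ask=-
bid=97 ask=-
bid=105 ask=-
bid=105 ask=-

Derivation:
After op 1 [order #1] market_buy(qty=5): fills=none; bids=[-] asks=[-]
After op 2 [order #2] limit_buy(price=97, qty=4): fills=none; bids=[#2:4@97] asks=[-]
After op 3 [order #3] limit_buy(price=95, qty=6): fills=none; bids=[#2:4@97 #3:6@95] asks=[-]
After op 4 [order #4] limit_buy(price=105, qty=8): fills=none; bids=[#4:8@105 #2:4@97 #3:6@95] asks=[-]
After op 5 cancel(order #2): fills=none; bids=[#4:8@105 #3:6@95] asks=[-]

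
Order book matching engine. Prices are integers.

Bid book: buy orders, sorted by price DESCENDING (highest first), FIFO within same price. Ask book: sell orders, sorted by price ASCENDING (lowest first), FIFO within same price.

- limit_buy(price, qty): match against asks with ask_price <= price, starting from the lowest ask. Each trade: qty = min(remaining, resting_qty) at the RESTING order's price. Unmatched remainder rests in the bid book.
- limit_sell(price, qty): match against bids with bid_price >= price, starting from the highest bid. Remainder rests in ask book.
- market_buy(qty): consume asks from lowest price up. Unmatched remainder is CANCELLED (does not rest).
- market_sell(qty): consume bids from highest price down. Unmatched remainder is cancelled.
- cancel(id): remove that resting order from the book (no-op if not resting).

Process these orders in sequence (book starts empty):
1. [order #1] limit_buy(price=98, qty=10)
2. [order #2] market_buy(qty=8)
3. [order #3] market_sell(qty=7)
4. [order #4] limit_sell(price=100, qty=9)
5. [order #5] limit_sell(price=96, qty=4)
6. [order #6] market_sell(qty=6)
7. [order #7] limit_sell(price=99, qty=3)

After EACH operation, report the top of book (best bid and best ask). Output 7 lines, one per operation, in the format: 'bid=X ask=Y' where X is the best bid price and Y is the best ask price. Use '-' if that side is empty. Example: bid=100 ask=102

Answer: bid=98 ask=-
bid=98 ask=-
bid=98 ask=-
bid=98 ask=100
bid=- ask=96
bid=- ask=96
bid=- ask=96

Derivation:
After op 1 [order #1] limit_buy(price=98, qty=10): fills=none; bids=[#1:10@98] asks=[-]
After op 2 [order #2] market_buy(qty=8): fills=none; bids=[#1:10@98] asks=[-]
After op 3 [order #3] market_sell(qty=7): fills=#1x#3:7@98; bids=[#1:3@98] asks=[-]
After op 4 [order #4] limit_sell(price=100, qty=9): fills=none; bids=[#1:3@98] asks=[#4:9@100]
After op 5 [order #5] limit_sell(price=96, qty=4): fills=#1x#5:3@98; bids=[-] asks=[#5:1@96 #4:9@100]
After op 6 [order #6] market_sell(qty=6): fills=none; bids=[-] asks=[#5:1@96 #4:9@100]
After op 7 [order #7] limit_sell(price=99, qty=3): fills=none; bids=[-] asks=[#5:1@96 #7:3@99 #4:9@100]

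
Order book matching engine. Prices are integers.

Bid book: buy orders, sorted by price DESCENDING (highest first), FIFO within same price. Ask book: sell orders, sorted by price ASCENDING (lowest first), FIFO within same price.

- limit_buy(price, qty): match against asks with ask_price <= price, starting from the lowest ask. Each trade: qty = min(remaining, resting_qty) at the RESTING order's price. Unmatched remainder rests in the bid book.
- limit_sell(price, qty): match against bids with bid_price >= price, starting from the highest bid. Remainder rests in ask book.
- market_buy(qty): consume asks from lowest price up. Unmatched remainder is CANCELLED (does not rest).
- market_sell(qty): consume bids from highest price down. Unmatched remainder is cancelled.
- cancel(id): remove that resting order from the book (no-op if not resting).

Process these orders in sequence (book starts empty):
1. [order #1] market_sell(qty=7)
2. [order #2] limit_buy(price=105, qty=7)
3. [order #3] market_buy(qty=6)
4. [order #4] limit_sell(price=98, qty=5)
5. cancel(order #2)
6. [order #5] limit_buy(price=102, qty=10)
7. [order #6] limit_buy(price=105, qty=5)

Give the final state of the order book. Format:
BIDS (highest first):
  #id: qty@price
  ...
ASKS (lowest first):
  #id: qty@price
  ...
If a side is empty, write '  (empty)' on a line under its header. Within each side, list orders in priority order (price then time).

Answer: BIDS (highest first):
  #6: 5@105
  #5: 10@102
ASKS (lowest first):
  (empty)

Derivation:
After op 1 [order #1] market_sell(qty=7): fills=none; bids=[-] asks=[-]
After op 2 [order #2] limit_buy(price=105, qty=7): fills=none; bids=[#2:7@105] asks=[-]
After op 3 [order #3] market_buy(qty=6): fills=none; bids=[#2:7@105] asks=[-]
After op 4 [order #4] limit_sell(price=98, qty=5): fills=#2x#4:5@105; bids=[#2:2@105] asks=[-]
After op 5 cancel(order #2): fills=none; bids=[-] asks=[-]
After op 6 [order #5] limit_buy(price=102, qty=10): fills=none; bids=[#5:10@102] asks=[-]
After op 7 [order #6] limit_buy(price=105, qty=5): fills=none; bids=[#6:5@105 #5:10@102] asks=[-]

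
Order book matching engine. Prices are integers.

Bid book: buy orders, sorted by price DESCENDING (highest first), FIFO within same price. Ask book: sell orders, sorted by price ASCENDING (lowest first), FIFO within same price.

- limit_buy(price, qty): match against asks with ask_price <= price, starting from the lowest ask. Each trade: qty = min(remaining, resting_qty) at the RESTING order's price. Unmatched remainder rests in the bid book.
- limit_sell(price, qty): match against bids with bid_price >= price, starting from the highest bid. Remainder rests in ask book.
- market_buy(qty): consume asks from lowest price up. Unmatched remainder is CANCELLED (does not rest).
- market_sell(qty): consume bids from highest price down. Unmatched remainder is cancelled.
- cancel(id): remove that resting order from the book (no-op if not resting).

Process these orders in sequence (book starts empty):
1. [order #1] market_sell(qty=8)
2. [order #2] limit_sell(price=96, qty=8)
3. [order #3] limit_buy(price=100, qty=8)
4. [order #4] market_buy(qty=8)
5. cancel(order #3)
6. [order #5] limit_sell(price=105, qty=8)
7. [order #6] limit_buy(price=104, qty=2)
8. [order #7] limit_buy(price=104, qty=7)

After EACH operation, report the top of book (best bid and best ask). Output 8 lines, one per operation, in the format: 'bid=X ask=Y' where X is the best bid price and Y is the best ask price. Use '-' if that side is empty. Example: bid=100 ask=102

After op 1 [order #1] market_sell(qty=8): fills=none; bids=[-] asks=[-]
After op 2 [order #2] limit_sell(price=96, qty=8): fills=none; bids=[-] asks=[#2:8@96]
After op 3 [order #3] limit_buy(price=100, qty=8): fills=#3x#2:8@96; bids=[-] asks=[-]
After op 4 [order #4] market_buy(qty=8): fills=none; bids=[-] asks=[-]
After op 5 cancel(order #3): fills=none; bids=[-] asks=[-]
After op 6 [order #5] limit_sell(price=105, qty=8): fills=none; bids=[-] asks=[#5:8@105]
After op 7 [order #6] limit_buy(price=104, qty=2): fills=none; bids=[#6:2@104] asks=[#5:8@105]
After op 8 [order #7] limit_buy(price=104, qty=7): fills=none; bids=[#6:2@104 #7:7@104] asks=[#5:8@105]

Answer: bid=- ask=-
bid=- ask=96
bid=- ask=-
bid=- ask=-
bid=- ask=-
bid=- ask=105
bid=104 ask=105
bid=104 ask=105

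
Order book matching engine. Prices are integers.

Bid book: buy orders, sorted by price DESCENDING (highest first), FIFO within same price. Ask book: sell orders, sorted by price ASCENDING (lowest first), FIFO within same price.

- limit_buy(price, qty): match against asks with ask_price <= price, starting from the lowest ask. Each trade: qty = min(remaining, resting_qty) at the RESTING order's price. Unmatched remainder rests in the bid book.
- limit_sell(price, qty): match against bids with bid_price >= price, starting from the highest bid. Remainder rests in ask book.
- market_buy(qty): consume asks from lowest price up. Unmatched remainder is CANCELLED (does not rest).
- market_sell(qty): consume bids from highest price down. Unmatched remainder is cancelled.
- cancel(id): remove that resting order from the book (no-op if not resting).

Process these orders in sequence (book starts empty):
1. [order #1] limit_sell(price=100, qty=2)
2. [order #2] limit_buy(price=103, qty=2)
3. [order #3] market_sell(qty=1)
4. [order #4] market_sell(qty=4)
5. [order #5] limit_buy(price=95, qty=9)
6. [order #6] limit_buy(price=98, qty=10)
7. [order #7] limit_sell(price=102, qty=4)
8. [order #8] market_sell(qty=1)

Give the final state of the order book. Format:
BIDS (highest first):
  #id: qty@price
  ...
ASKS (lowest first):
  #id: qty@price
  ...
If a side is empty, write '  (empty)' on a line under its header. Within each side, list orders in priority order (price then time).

Answer: BIDS (highest first):
  #6: 9@98
  #5: 9@95
ASKS (lowest first):
  #7: 4@102

Derivation:
After op 1 [order #1] limit_sell(price=100, qty=2): fills=none; bids=[-] asks=[#1:2@100]
After op 2 [order #2] limit_buy(price=103, qty=2): fills=#2x#1:2@100; bids=[-] asks=[-]
After op 3 [order #3] market_sell(qty=1): fills=none; bids=[-] asks=[-]
After op 4 [order #4] market_sell(qty=4): fills=none; bids=[-] asks=[-]
After op 5 [order #5] limit_buy(price=95, qty=9): fills=none; bids=[#5:9@95] asks=[-]
After op 6 [order #6] limit_buy(price=98, qty=10): fills=none; bids=[#6:10@98 #5:9@95] asks=[-]
After op 7 [order #7] limit_sell(price=102, qty=4): fills=none; bids=[#6:10@98 #5:9@95] asks=[#7:4@102]
After op 8 [order #8] market_sell(qty=1): fills=#6x#8:1@98; bids=[#6:9@98 #5:9@95] asks=[#7:4@102]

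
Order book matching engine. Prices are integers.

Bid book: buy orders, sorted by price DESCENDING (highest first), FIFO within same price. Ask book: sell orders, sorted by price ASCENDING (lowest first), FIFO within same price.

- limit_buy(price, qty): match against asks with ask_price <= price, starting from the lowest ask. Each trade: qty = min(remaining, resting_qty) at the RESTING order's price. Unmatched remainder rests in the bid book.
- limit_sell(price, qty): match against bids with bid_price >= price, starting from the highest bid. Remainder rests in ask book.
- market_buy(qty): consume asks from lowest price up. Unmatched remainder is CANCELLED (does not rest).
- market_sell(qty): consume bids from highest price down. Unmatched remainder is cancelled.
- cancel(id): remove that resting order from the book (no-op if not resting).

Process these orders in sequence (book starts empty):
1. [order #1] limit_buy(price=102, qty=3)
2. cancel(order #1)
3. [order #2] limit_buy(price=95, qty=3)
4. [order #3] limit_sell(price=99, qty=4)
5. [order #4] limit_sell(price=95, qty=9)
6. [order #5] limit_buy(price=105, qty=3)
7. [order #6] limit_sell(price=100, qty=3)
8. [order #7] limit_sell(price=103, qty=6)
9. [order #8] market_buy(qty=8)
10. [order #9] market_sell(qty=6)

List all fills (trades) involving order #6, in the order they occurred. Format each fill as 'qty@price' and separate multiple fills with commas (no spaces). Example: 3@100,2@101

Answer: 1@100

Derivation:
After op 1 [order #1] limit_buy(price=102, qty=3): fills=none; bids=[#1:3@102] asks=[-]
After op 2 cancel(order #1): fills=none; bids=[-] asks=[-]
After op 3 [order #2] limit_buy(price=95, qty=3): fills=none; bids=[#2:3@95] asks=[-]
After op 4 [order #3] limit_sell(price=99, qty=4): fills=none; bids=[#2:3@95] asks=[#3:4@99]
After op 5 [order #4] limit_sell(price=95, qty=9): fills=#2x#4:3@95; bids=[-] asks=[#4:6@95 #3:4@99]
After op 6 [order #5] limit_buy(price=105, qty=3): fills=#5x#4:3@95; bids=[-] asks=[#4:3@95 #3:4@99]
After op 7 [order #6] limit_sell(price=100, qty=3): fills=none; bids=[-] asks=[#4:3@95 #3:4@99 #6:3@100]
After op 8 [order #7] limit_sell(price=103, qty=6): fills=none; bids=[-] asks=[#4:3@95 #3:4@99 #6:3@100 #7:6@103]
After op 9 [order #8] market_buy(qty=8): fills=#8x#4:3@95 #8x#3:4@99 #8x#6:1@100; bids=[-] asks=[#6:2@100 #7:6@103]
After op 10 [order #9] market_sell(qty=6): fills=none; bids=[-] asks=[#6:2@100 #7:6@103]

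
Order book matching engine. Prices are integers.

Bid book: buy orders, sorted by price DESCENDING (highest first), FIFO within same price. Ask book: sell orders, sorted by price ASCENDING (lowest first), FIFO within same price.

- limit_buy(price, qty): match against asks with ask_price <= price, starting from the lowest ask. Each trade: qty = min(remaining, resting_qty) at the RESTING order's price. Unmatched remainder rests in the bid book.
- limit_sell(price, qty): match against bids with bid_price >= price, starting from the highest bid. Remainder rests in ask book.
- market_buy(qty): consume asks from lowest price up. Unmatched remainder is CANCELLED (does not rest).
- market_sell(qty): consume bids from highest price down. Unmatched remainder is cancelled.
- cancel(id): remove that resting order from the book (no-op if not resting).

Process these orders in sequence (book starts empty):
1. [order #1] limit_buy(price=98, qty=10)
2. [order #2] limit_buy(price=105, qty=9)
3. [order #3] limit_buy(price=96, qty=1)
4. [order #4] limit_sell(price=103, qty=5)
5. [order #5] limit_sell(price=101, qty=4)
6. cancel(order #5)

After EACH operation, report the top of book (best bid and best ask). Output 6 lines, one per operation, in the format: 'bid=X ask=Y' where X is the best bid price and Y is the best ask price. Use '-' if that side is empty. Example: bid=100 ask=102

After op 1 [order #1] limit_buy(price=98, qty=10): fills=none; bids=[#1:10@98] asks=[-]
After op 2 [order #2] limit_buy(price=105, qty=9): fills=none; bids=[#2:9@105 #1:10@98] asks=[-]
After op 3 [order #3] limit_buy(price=96, qty=1): fills=none; bids=[#2:9@105 #1:10@98 #3:1@96] asks=[-]
After op 4 [order #4] limit_sell(price=103, qty=5): fills=#2x#4:5@105; bids=[#2:4@105 #1:10@98 #3:1@96] asks=[-]
After op 5 [order #5] limit_sell(price=101, qty=4): fills=#2x#5:4@105; bids=[#1:10@98 #3:1@96] asks=[-]
After op 6 cancel(order #5): fills=none; bids=[#1:10@98 #3:1@96] asks=[-]

Answer: bid=98 ask=-
bid=105 ask=-
bid=105 ask=-
bid=105 ask=-
bid=98 ask=-
bid=98 ask=-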